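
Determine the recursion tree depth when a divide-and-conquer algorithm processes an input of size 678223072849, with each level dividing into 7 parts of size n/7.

For divide and conquer with division factor 7:

Problem sizes at each level:
Level 0: 678223072849
Level 1: 96889010407
Level 2: 13841287201
Level 3: 1977326743
Level 4: 282475249
Level 5: 40353607
Level 6: 5764801
Level 7: 823543
Level 8: 117649
Level 9: 16807
Level 10: 2401
Level 11: 343
Level 12: 49
Level 13: 7
Level 14: 1

The root is level 0 and the size-1 base case is level 14 (the tree spans levels 0 through 14, i.e. 15 levels counting the root), so the depth is the number of divisions: log_7(678223072849) = 14

The recursion tree depth is log_7(678223072849) = 14. At each level, the problem size is divided by 7, so it takes 14 divisions to reduce to a base case of size 1. The algorithm makes 7 recursive calls at each level.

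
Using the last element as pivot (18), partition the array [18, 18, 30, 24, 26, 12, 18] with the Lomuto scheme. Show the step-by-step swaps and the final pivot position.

Lomuto partition with pivot = 18:

Initial array: [18, 18, 30, 24, 26, 12, 18]

arr[0]=18 <= 18: swap with position 0, array becomes [18, 18, 30, 24, 26, 12, 18]
arr[1]=18 <= 18: swap with position 1, array becomes [18, 18, 30, 24, 26, 12, 18]
arr[2]=30 > 18: no swap
arr[3]=24 > 18: no swap
arr[4]=26 > 18: no swap
arr[5]=12 <= 18: swap with position 2, array becomes [18, 18, 12, 24, 26, 30, 18]

Place pivot at position 3: [18, 18, 12, 18, 26, 30, 24]
Pivot position: 3

After partitioning with pivot 18, the array becomes [18, 18, 12, 18, 26, 30, 24]. The pivot is placed at index 3. All elements to the left of the pivot are <= 18, and all elements to the right are > 18.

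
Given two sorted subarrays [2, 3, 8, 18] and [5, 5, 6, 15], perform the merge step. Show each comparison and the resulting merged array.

Merging process:

Compare 2 vs 5: take 2 from left. Merged: [2]
Compare 3 vs 5: take 3 from left. Merged: [2, 3]
Compare 8 vs 5: take 5 from right. Merged: [2, 3, 5]
Compare 8 vs 5: take 5 from right. Merged: [2, 3, 5, 5]
Compare 8 vs 6: take 6 from right. Merged: [2, 3, 5, 5, 6]
Compare 8 vs 15: take 8 from left. Merged: [2, 3, 5, 5, 6, 8]
Compare 18 vs 15: take 15 from right. Merged: [2, 3, 5, 5, 6, 8, 15]
Append remaining from left: [18]. Merged: [2, 3, 5, 5, 6, 8, 15, 18]

Final merged array: [2, 3, 5, 5, 6, 8, 15, 18]
Total comparisons: 7

The merged array is [2, 3, 5, 5, 6, 8, 15, 18], requiring 7 comparisons. The merge step runs in O(n) time where n is the total number of elements.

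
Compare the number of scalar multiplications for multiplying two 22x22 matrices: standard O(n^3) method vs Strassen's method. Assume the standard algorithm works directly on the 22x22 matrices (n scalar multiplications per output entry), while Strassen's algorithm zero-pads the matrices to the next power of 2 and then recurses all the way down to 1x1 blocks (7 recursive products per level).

Matrix multiplication for 22x22 matrices:

Strassen's algorithm requires power-of-2 dimensions. Pad 22x22 to 32x32 (next power of 2).

Standard algorithm: 22^3 = 10648 multiplications
Strassen's algorithm: 7^(log2(32)) = 7^5 = 16807 multiplications
Difference: 10648 - 16807 = -6159 (Strassen uses MORE here due to padding overhead — for small or just-over-power-of-2 n, padding can outweigh the per-level savings)

Standard: 10648 multiplications (22^3). Strassen: 16807 multiplications (7^5, after padding to 32x32). Strassen reduces 8 recursive multiplications to 7 at each level.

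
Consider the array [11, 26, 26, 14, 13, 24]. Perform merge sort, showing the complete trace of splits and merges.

Merge sort trace:

Split: [11, 26, 26, 14, 13, 24] -> [11, 26, 26] and [14, 13, 24]
  Split: [11, 26, 26] -> [11] and [26, 26]
    Split: [26, 26] -> [26] and [26]
    Merge: [26] + [26] -> [26, 26]
  Merge: [11] + [26, 26] -> [11, 26, 26]
  Split: [14, 13, 24] -> [14] and [13, 24]
    Split: [13, 24] -> [13] and [24]
    Merge: [13] + [24] -> [13, 24]
  Merge: [14] + [13, 24] -> [13, 14, 24]
Merge: [11, 26, 26] + [13, 14, 24] -> [11, 13, 14, 24, 26, 26]

Final sorted array: [11, 13, 14, 24, 26, 26]

The merge sort proceeds by recursively splitting the array and merging sorted halves.
After all merges, the sorted array is [11, 13, 14, 24, 26, 26].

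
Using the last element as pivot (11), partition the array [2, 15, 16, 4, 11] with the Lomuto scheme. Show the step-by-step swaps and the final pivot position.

Lomuto partition with pivot = 11:

Initial array: [2, 15, 16, 4, 11]

arr[0]=2 <= 11: swap with position 0, array becomes [2, 15, 16, 4, 11]
arr[1]=15 > 11: no swap
arr[2]=16 > 11: no swap
arr[3]=4 <= 11: swap with position 1, array becomes [2, 4, 16, 15, 11]

Place pivot at position 2: [2, 4, 11, 15, 16]
Pivot position: 2

After partitioning with pivot 11, the array becomes [2, 4, 11, 15, 16]. The pivot is placed at index 2. All elements to the left of the pivot are <= 11, and all elements to the right are > 11.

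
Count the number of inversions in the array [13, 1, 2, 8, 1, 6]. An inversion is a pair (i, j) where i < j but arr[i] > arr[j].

Finding inversions in [13, 1, 2, 8, 1, 6]:

(0, 1): arr[0]=13 > arr[1]=1
(0, 2): arr[0]=13 > arr[2]=2
(0, 3): arr[0]=13 > arr[3]=8
(0, 4): arr[0]=13 > arr[4]=1
(0, 5): arr[0]=13 > arr[5]=6
(2, 4): arr[2]=2 > arr[4]=1
(3, 4): arr[3]=8 > arr[4]=1
(3, 5): arr[3]=8 > arr[5]=6

Total inversions: 8

The array has 8 inversion(s): (0,1), (0,2), (0,3), (0,4), (0,5), (2,4), (3,4), (3,5). Each pair (i,j) satisfies i < j and arr[i] > arr[j].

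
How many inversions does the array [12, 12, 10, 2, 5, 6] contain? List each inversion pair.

Finding inversions in [12, 12, 10, 2, 5, 6]:

(0, 2): arr[0]=12 > arr[2]=10
(0, 3): arr[0]=12 > arr[3]=2
(0, 4): arr[0]=12 > arr[4]=5
(0, 5): arr[0]=12 > arr[5]=6
(1, 2): arr[1]=12 > arr[2]=10
(1, 3): arr[1]=12 > arr[3]=2
(1, 4): arr[1]=12 > arr[4]=5
(1, 5): arr[1]=12 > arr[5]=6
(2, 3): arr[2]=10 > arr[3]=2
(2, 4): arr[2]=10 > arr[4]=5
(2, 5): arr[2]=10 > arr[5]=6

Total inversions: 11

The array has 11 inversion(s): (0,2), (0,3), (0,4), (0,5), (1,2), (1,3), (1,4), (1,5), (2,3), (2,4), (2,5). Each pair (i,j) satisfies i < j and arr[i] > arr[j].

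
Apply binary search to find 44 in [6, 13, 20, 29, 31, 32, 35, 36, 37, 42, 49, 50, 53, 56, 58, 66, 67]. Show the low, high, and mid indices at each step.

Binary search for 44 in [6, 13, 20, 29, 31, 32, 35, 36, 37, 42, 49, 50, 53, 56, 58, 66, 67]:

lo=0, hi=16, mid=8, arr[mid]=37 -> 37 < 44, search right half
lo=9, hi=16, mid=12, arr[mid]=53 -> 53 > 44, search left half
lo=9, hi=11, mid=10, arr[mid]=49 -> 49 > 44, search left half
lo=9, hi=9, mid=9, arr[mid]=42 -> 42 < 44, search right half
lo=10 > hi=9, target 44 not found

Binary search determines that 44 is not in the array after 4 comparisons. The search space was exhausted without finding the target.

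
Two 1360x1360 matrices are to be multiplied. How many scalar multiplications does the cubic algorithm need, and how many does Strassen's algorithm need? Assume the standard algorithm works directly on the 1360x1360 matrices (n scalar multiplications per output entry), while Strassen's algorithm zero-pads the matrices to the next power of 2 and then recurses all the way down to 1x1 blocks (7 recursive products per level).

Matrix multiplication for 1360x1360 matrices:

Strassen's algorithm requires power-of-2 dimensions. Pad 1360x1360 to 2048x2048 (next power of 2).

Standard algorithm: 1360^3 = 2515456000 multiplications
Strassen's algorithm: 7^(log2(2048)) = 7^11 = 1977326743 multiplications
Savings: 2515456000 - 1977326743 = 538129257 multiplications

Standard: 2515456000 multiplications (1360^3). Strassen: 1977326743 multiplications (7^11, after padding to 2048x2048). Strassen reduces 8 recursive multiplications to 7 at each level.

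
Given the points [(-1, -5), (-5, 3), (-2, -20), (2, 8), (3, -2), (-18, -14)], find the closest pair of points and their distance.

Computing all pairwise distances among 6 points:

d((-1, -5), (-5, 3)) = 8.9443
d((-1, -5), (-2, -20)) = 15.0333
d((-1, -5), (2, 8)) = 13.3417
d((-1, -5), (3, -2)) = 5.0 <-- minimum
d((-1, -5), (-18, -14)) = 19.2354
d((-5, 3), (-2, -20)) = 23.1948
d((-5, 3), (2, 8)) = 8.6023
d((-5, 3), (3, -2)) = 9.434
d((-5, 3), (-18, -14)) = 21.4009
d((-2, -20), (2, 8)) = 28.2843
d((-2, -20), (3, -2)) = 18.6815
d((-2, -20), (-18, -14)) = 17.088
d((2, 8), (3, -2)) = 10.0499
d((2, 8), (-18, -14)) = 29.7321
d((3, -2), (-18, -14)) = 24.1868

Closest pair: (-1, -5) and (3, -2) with distance 5.0

The closest pair is (-1, -5) and (3, -2) with Euclidean distance 5.0. For 6 points, brute-force pairwise comparison is shown above. For large n, the divide-and-conquer algorithm (sort by x, recurse on halves, check the dividing strip) achieves O(n log n).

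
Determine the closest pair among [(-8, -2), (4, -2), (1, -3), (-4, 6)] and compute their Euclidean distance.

Computing all pairwise distances among 4 points:

d((-8, -2), (4, -2)) = 12.0
d((-8, -2), (1, -3)) = 9.0554
d((-8, -2), (-4, 6)) = 8.9443
d((4, -2), (1, -3)) = 3.1623 <-- minimum
d((4, -2), (-4, 6)) = 11.3137
d((1, -3), (-4, 6)) = 10.2956

Closest pair: (4, -2) and (1, -3) with distance 3.1623

The closest pair is (4, -2) and (1, -3) with Euclidean distance 3.1623. For 4 points, brute-force pairwise comparison is shown above. For large n, the divide-and-conquer algorithm (sort by x, recurse on halves, check the dividing strip) achieves O(n log n).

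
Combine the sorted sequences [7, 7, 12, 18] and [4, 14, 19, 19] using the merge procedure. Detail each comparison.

Merging process:

Compare 7 vs 4: take 4 from right. Merged: [4]
Compare 7 vs 14: take 7 from left. Merged: [4, 7]
Compare 7 vs 14: take 7 from left. Merged: [4, 7, 7]
Compare 12 vs 14: take 12 from left. Merged: [4, 7, 7, 12]
Compare 18 vs 14: take 14 from right. Merged: [4, 7, 7, 12, 14]
Compare 18 vs 19: take 18 from left. Merged: [4, 7, 7, 12, 14, 18]
Append remaining from right: [19, 19]. Merged: [4, 7, 7, 12, 14, 18, 19, 19]

Final merged array: [4, 7, 7, 12, 14, 18, 19, 19]
Total comparisons: 6

The merged array is [4, 7, 7, 12, 14, 18, 19, 19], requiring 6 comparisons. The merge step runs in O(n) time where n is the total number of elements.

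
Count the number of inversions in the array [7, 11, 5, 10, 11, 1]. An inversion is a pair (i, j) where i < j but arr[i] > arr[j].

Finding inversions in [7, 11, 5, 10, 11, 1]:

(0, 2): arr[0]=7 > arr[2]=5
(0, 5): arr[0]=7 > arr[5]=1
(1, 2): arr[1]=11 > arr[2]=5
(1, 3): arr[1]=11 > arr[3]=10
(1, 5): arr[1]=11 > arr[5]=1
(2, 5): arr[2]=5 > arr[5]=1
(3, 5): arr[3]=10 > arr[5]=1
(4, 5): arr[4]=11 > arr[5]=1

Total inversions: 8

The array has 8 inversion(s): (0,2), (0,5), (1,2), (1,3), (1,5), (2,5), (3,5), (4,5). Each pair (i,j) satisfies i < j and arr[i] > arr[j].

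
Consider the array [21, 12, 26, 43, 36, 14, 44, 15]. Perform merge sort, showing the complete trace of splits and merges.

Merge sort trace:

Split: [21, 12, 26, 43, 36, 14, 44, 15] -> [21, 12, 26, 43] and [36, 14, 44, 15]
  Split: [21, 12, 26, 43] -> [21, 12] and [26, 43]
    Split: [21, 12] -> [21] and [12]
    Merge: [21] + [12] -> [12, 21]
    Split: [26, 43] -> [26] and [43]
    Merge: [26] + [43] -> [26, 43]
  Merge: [12, 21] + [26, 43] -> [12, 21, 26, 43]
  Split: [36, 14, 44, 15] -> [36, 14] and [44, 15]
    Split: [36, 14] -> [36] and [14]
    Merge: [36] + [14] -> [14, 36]
    Split: [44, 15] -> [44] and [15]
    Merge: [44] + [15] -> [15, 44]
  Merge: [14, 36] + [15, 44] -> [14, 15, 36, 44]
Merge: [12, 21, 26, 43] + [14, 15, 36, 44] -> [12, 14, 15, 21, 26, 36, 43, 44]

Final sorted array: [12, 14, 15, 21, 26, 36, 43, 44]

The merge sort proceeds by recursively splitting the array and merging sorted halves.
After all merges, the sorted array is [12, 14, 15, 21, 26, 36, 43, 44].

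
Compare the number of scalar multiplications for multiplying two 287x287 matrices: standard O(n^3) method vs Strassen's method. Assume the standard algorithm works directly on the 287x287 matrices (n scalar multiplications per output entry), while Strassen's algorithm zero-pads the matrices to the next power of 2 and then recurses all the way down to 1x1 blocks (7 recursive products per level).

Matrix multiplication for 287x287 matrices:

Strassen's algorithm requires power-of-2 dimensions. Pad 287x287 to 512x512 (next power of 2).

Standard algorithm: 287^3 = 23639903 multiplications
Strassen's algorithm: 7^(log2(512)) = 7^9 = 40353607 multiplications
Difference: 23639903 - 40353607 = -16713704 (Strassen uses MORE here due to padding overhead — for small or just-over-power-of-2 n, padding can outweigh the per-level savings)

Standard: 23639903 multiplications (287^3). Strassen: 40353607 multiplications (7^9, after padding to 512x512). Strassen reduces 8 recursive multiplications to 7 at each level.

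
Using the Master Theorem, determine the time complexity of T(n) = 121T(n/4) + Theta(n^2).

Master Theorem for T(n) = 121T(n/4) + O(n^2):

a = 121, b = 4, c = 2
log_b(a) = log_4(121) = 3.4594

Case 1: c = 2 < log_4(121) = 3.4594
T(n) = O(n^(log_4 121))

For T(n) = 121T(n/4) + O(n^2): log_4(121) = 3.4594. This is Case 1 of the Master Theorem (c < log_b(a), work dominated by leaves), giving O(n^(log_4 121)).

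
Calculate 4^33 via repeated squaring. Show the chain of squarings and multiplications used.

Computing 4^33 by squaring (build up from 4^1; each line after the first costs one multiplication):

4^1 = 4
4^2 = (4^1)^2 = 4^2 = 16
4^4 = (4^2)^2 = 16^2 = 256
4^8 = (4^4)^2 = 256^2 = 65536
4^16 = (4^8)^2 = 65536^2 = 4294967296
4^32 = (4^16)^2 = 4294967296^2 = 18446744073709551616
4^33 = 4 * 4^32 = 4 * 18446744073709551616 = 73786976294838206464

Result: 73786976294838206464
Multiplications needed: 6 (6 lines after 4^1)

4^33 = 73786976294838206464. Using exponentiation by squaring, this requires 6 multiplications. The key idea: if the exponent is even, square the half-power; if odd, multiply by the base once.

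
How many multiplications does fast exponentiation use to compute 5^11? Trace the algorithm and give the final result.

Computing 5^11 by squaring (build up from 5^1; each line after the first costs one multiplication):

5^1 = 5
5^2 = (5^1)^2 = 5^2 = 25
5^4 = (5^2)^2 = 25^2 = 625
5^5 = 5 * 5^4 = 5 * 625 = 3125
5^10 = (5^5)^2 = 3125^2 = 9765625
5^11 = 5 * 5^10 = 5 * 9765625 = 48828125

Result: 48828125
Multiplications needed: 5 (5 lines after 5^1)

5^11 = 48828125. Using exponentiation by squaring, this requires 5 multiplications. The key idea: if the exponent is even, square the half-power; if odd, multiply by the base once.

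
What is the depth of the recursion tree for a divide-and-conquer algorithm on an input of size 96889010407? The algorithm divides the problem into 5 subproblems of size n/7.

For divide and conquer with division factor 7:

Problem sizes at each level:
Level 0: 96889010407
Level 1: 13841287201
Level 2: 1977326743
Level 3: 282475249
Level 4: 40353607
Level 5: 5764801
Level 6: 823543
Level 7: 117649
Level 8: 16807
Level 9: 2401
Level 10: 343
Level 11: 49
Level 12: 7
Level 13: 1

The root is level 0 and the size-1 base case is level 13 (the tree spans levels 0 through 13, i.e. 14 levels counting the root), so the depth is the number of divisions: log_7(96889010407) = 13

The recursion tree depth is log_7(96889010407) = 13. At each level, the problem size is divided by 7, so it takes 13 divisions to reduce to a base case of size 1. The algorithm makes 5 recursive calls at each level.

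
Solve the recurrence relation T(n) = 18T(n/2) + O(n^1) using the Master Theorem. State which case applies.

Master Theorem for T(n) = 18T(n/2) + O(n^1):

a = 18, b = 2, c = 1
log_b(a) = log_2(18) = 4.1699

Case 1: c = 1 < log_2(18) = 4.1699
T(n) = O(n^(log_2 18))

For T(n) = 18T(n/2) + O(n^1): log_2(18) = 4.1699. This is Case 1 of the Master Theorem (c < log_b(a), work dominated by leaves), giving O(n^(log_2 18)).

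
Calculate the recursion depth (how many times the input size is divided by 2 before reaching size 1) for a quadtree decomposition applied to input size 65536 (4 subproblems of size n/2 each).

For divide and conquer with division factor 2:

Problem sizes at each level:
Level 0: 65536
Level 1: 32768
Level 2: 16384
Level 3: 8192
Level 4: 4096
Level 5: 2048
Level 6: 1024
Level 7: 512
Level 8: 256
Level 9: 128
Level 10: 64
Level 11: 32
Level 12: 16
Level 13: 8
Level 14: 4
Level 15: 2
Level 16: 1

The root is level 0 and the size-1 base case is level 16 (the tree spans levels 0 through 16, i.e. 17 levels counting the root), so the depth is the number of divisions: log_2(65536) = 16

The recursion tree depth is log_2(65536) = 16. At each level, the problem size is divided by 2, so it takes 16 divisions to reduce to a base case of size 1. The algorithm makes 4 recursive calls at each level.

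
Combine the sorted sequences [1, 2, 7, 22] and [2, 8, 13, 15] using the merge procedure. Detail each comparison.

Merging process:

Compare 1 vs 2: take 1 from left. Merged: [1]
Compare 2 vs 2: take 2 from left. Merged: [1, 2]
Compare 7 vs 2: take 2 from right. Merged: [1, 2, 2]
Compare 7 vs 8: take 7 from left. Merged: [1, 2, 2, 7]
Compare 22 vs 8: take 8 from right. Merged: [1, 2, 2, 7, 8]
Compare 22 vs 13: take 13 from right. Merged: [1, 2, 2, 7, 8, 13]
Compare 22 vs 15: take 15 from right. Merged: [1, 2, 2, 7, 8, 13, 15]
Append remaining from left: [22]. Merged: [1, 2, 2, 7, 8, 13, 15, 22]

Final merged array: [1, 2, 2, 7, 8, 13, 15, 22]
Total comparisons: 7

The merged array is [1, 2, 2, 7, 8, 13, 15, 22], requiring 7 comparisons. The merge step runs in O(n) time where n is the total number of elements.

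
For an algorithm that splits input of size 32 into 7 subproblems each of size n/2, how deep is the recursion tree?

For divide and conquer with division factor 2:

Problem sizes at each level:
Level 0: 32
Level 1: 16
Level 2: 8
Level 3: 4
Level 4: 2
Level 5: 1

The root is level 0 and the size-1 base case is level 5 (the tree spans levels 0 through 5, i.e. 6 levels counting the root), so the depth is the number of divisions: log_2(32) = 5

The recursion tree depth is log_2(32) = 5. At each level, the problem size is divided by 2, so it takes 5 divisions to reduce to a base case of size 1. The algorithm makes 7 recursive calls at each level.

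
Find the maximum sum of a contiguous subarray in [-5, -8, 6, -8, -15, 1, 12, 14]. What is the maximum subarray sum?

Using Kadane's algorithm on [-5, -8, 6, -8, -15, 1, 12, 14]:

Scanning through the array:
Position 1 (value -8): max_ending_here = -8, max_so_far = -5
Position 2 (value 6): max_ending_here = 6, max_so_far = 6
Position 3 (value -8): max_ending_here = -2, max_so_far = 6
Position 4 (value -15): max_ending_here = -15, max_so_far = 6
Position 5 (value 1): max_ending_here = 1, max_so_far = 6
Position 6 (value 12): max_ending_here = 13, max_so_far = 13
Position 7 (value 14): max_ending_here = 27, max_so_far = 27

Maximum subarray: [1, 12, 14]
Maximum sum: 27

The maximum subarray is [1, 12, 14] with sum 27. This subarray runs from index 5 to index 7.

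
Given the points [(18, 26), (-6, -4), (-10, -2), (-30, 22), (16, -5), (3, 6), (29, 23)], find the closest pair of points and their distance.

Computing all pairwise distances among 7 points:

d((18, 26), (-6, -4)) = 38.4187
d((18, 26), (-10, -2)) = 39.598
d((18, 26), (-30, 22)) = 48.1664
d((18, 26), (16, -5)) = 31.0644
d((18, 26), (3, 6)) = 25.0
d((18, 26), (29, 23)) = 11.4018
d((-6, -4), (-10, -2)) = 4.4721 <-- minimum
d((-6, -4), (-30, 22)) = 35.3836
d((-6, -4), (16, -5)) = 22.0227
d((-6, -4), (3, 6)) = 13.4536
d((-6, -4), (29, 23)) = 44.2041
d((-10, -2), (-30, 22)) = 31.241
d((-10, -2), (16, -5)) = 26.1725
d((-10, -2), (3, 6)) = 15.2643
d((-10, -2), (29, 23)) = 46.3249
d((-30, 22), (16, -5)) = 53.3385
d((-30, 22), (3, 6)) = 36.6742
d((-30, 22), (29, 23)) = 59.0085
d((16, -5), (3, 6)) = 17.0294
d((16, -5), (29, 23)) = 30.8707
d((3, 6), (29, 23)) = 31.0644

Closest pair: (-6, -4) and (-10, -2) with distance 4.4721

The closest pair is (-6, -4) and (-10, -2) with Euclidean distance 4.4721. For 7 points, brute-force pairwise comparison is shown above. For large n, the divide-and-conquer algorithm (sort by x, recurse on halves, check the dividing strip) achieves O(n log n).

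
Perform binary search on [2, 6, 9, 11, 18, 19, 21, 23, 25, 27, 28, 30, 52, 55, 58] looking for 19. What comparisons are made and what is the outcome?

Binary search for 19 in [2, 6, 9, 11, 18, 19, 21, 23, 25, 27, 28, 30, 52, 55, 58]:

lo=0, hi=14, mid=7, arr[mid]=23 -> 23 > 19, search left half
lo=0, hi=6, mid=3, arr[mid]=11 -> 11 < 19, search right half
lo=4, hi=6, mid=5, arr[mid]=19 -> Found target at index 5!

Binary search finds 19 at index 5 after 3 comparisons. The search repeatedly halves the search space by comparing with the middle element.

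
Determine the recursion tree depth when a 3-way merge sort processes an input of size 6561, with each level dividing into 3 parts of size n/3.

For divide and conquer with division factor 3:

Problem sizes at each level:
Level 0: 6561
Level 1: 2187
Level 2: 729
Level 3: 243
Level 4: 81
Level 5: 27
Level 6: 9
Level 7: 3
Level 8: 1

The root is level 0 and the size-1 base case is level 8 (the tree spans levels 0 through 8, i.e. 9 levels counting the root), so the depth is the number of divisions: log_3(6561) = 8

The recursion tree depth is log_3(6561) = 8. At each level, the problem size is divided by 3, so it takes 8 divisions to reduce to a base case of size 1. The algorithm makes 3 recursive calls at each level.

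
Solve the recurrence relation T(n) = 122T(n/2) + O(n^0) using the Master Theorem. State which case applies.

Master Theorem for T(n) = 122T(n/2) + O(n^0):

a = 122, b = 2, c = 0
log_b(a) = log_2(122) = 6.9307

Case 1: c = 0 < log_2(122) = 6.9307
T(n) = O(n^(log_2 122))

For T(n) = 122T(n/2) + O(n^0): log_2(122) = 6.9307. This is Case 1 of the Master Theorem (c < log_b(a), work dominated by leaves), giving O(n^(log_2 122)).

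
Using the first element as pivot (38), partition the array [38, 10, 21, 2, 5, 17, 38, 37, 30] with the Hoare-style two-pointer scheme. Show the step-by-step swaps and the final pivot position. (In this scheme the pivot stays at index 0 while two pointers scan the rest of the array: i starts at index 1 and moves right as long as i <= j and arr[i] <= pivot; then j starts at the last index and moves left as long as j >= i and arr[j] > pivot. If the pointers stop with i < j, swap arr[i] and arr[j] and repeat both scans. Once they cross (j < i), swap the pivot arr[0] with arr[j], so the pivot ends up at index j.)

Hoare-style two-pointer partition with pivot = 38:

Initial array: [38, 10, 21, 2, 5, 17, 38, 37, 30]

Pointers start at i = 1, j = 8.
i ends at 9, j ends at 8: the pointers have crossed (j < i), so scanning stops.

Swap pivot arr[0] with arr[8] to place pivot at position 8: [30, 10, 21, 2, 5, 17, 38, 37, 38]
Pivot position: 8

After partitioning with pivot 38, the array becomes [30, 10, 21, 2, 5, 17, 38, 37, 38]. The pivot is placed at index 8. All elements to the left of the pivot are <= 38, and all elements to the right are > 38.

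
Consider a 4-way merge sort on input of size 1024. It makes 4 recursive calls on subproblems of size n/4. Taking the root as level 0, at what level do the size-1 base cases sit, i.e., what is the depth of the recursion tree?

For divide and conquer with division factor 4:

Problem sizes at each level:
Level 0: 1024
Level 1: 256
Level 2: 64
Level 3: 16
Level 4: 4
Level 5: 1

The root is level 0 and the size-1 base case is level 5 (the tree spans levels 0 through 5, i.e. 6 levels counting the root), so the depth is the number of divisions: log_4(1024) = 5

The recursion tree depth is log_4(1024) = 5. At each level, the problem size is divided by 4, so it takes 5 divisions to reduce to a base case of size 1. The algorithm makes 4 recursive calls at each level.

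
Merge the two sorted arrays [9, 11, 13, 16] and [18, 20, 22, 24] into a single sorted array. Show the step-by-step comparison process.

Merging process:

Compare 9 vs 18: take 9 from left. Merged: [9]
Compare 11 vs 18: take 11 from left. Merged: [9, 11]
Compare 13 vs 18: take 13 from left. Merged: [9, 11, 13]
Compare 16 vs 18: take 16 from left. Merged: [9, 11, 13, 16]
Append remaining from right: [18, 20, 22, 24]. Merged: [9, 11, 13, 16, 18, 20, 22, 24]

Final merged array: [9, 11, 13, 16, 18, 20, 22, 24]
Total comparisons: 4

The merged array is [9, 11, 13, 16, 18, 20, 22, 24], requiring 4 comparisons. The merge step runs in O(n) time where n is the total number of elements.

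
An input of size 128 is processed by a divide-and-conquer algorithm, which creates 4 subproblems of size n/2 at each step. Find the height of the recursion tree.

For divide and conquer with division factor 2:

Problem sizes at each level:
Level 0: 128
Level 1: 64
Level 2: 32
Level 3: 16
Level 4: 8
Level 5: 4
Level 6: 2
Level 7: 1

The root is level 0 and the size-1 base case is level 7 (the tree spans levels 0 through 7, i.e. 8 levels counting the root), so the depth is the number of divisions: log_2(128) = 7

The recursion tree depth is log_2(128) = 7. At each level, the problem size is divided by 2, so it takes 7 divisions to reduce to a base case of size 1. The algorithm makes 4 recursive calls at each level.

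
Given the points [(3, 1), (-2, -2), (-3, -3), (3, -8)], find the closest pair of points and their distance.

Computing all pairwise distances among 4 points:

d((3, 1), (-2, -2)) = 5.831
d((3, 1), (-3, -3)) = 7.2111
d((3, 1), (3, -8)) = 9.0
d((-2, -2), (-3, -3)) = 1.4142 <-- minimum
d((-2, -2), (3, -8)) = 7.8102
d((-3, -3), (3, -8)) = 7.8102

Closest pair: (-2, -2) and (-3, -3) with distance 1.4142

The closest pair is (-2, -2) and (-3, -3) with Euclidean distance 1.4142. For 4 points, brute-force pairwise comparison is shown above. For large n, the divide-and-conquer algorithm (sort by x, recurse on halves, check the dividing strip) achieves O(n log n).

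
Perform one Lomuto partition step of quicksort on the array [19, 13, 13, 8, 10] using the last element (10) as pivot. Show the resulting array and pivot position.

Lomuto partition with pivot = 10:

Initial array: [19, 13, 13, 8, 10]

arr[0]=19 > 10: no swap
arr[1]=13 > 10: no swap
arr[2]=13 > 10: no swap
arr[3]=8 <= 10: swap with position 0, array becomes [8, 13, 13, 19, 10]

Place pivot at position 1: [8, 10, 13, 19, 13]
Pivot position: 1

After partitioning with pivot 10, the array becomes [8, 10, 13, 19, 13]. The pivot is placed at index 1. All elements to the left of the pivot are <= 10, and all elements to the right are > 10.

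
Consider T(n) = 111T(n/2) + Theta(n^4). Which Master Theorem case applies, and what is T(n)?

Master Theorem for T(n) = 111T(n/2) + O(n^4):

a = 111, b = 2, c = 4
log_b(a) = log_2(111) = 6.7944

Case 1: c = 4 < log_2(111) = 6.7944
T(n) = O(n^(log_2 111))

For T(n) = 111T(n/2) + O(n^4): log_2(111) = 6.7944. This is Case 1 of the Master Theorem (c < log_b(a), work dominated by leaves), giving O(n^(log_2 111)).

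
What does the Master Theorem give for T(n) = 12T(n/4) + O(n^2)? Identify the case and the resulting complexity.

Master Theorem for T(n) = 12T(n/4) + O(n^2):

a = 12, b = 4, c = 2
log_b(a) = log_4(12) = 1.7925

Case 3: c = 2 > log_4(12) = 1.7925
T(n) = O(n^2) = O(n^2)

For T(n) = 12T(n/4) + O(n^2): log_4(12) = 1.7925. This is Case 3 of the Master Theorem (c > log_b(a), work dominated by root), giving O(n^2).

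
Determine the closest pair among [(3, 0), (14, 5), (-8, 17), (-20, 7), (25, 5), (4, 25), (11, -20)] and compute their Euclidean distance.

Computing all pairwise distances among 7 points:

d((3, 0), (14, 5)) = 12.083
d((3, 0), (-8, 17)) = 20.2485
d((3, 0), (-20, 7)) = 24.0416
d((3, 0), (25, 5)) = 22.561
d((3, 0), (4, 25)) = 25.02
d((3, 0), (11, -20)) = 21.5407
d((14, 5), (-8, 17)) = 25.0599
d((14, 5), (-20, 7)) = 34.0588
d((14, 5), (25, 5)) = 11.0 <-- minimum
d((14, 5), (4, 25)) = 22.3607
d((14, 5), (11, -20)) = 25.1794
d((-8, 17), (-20, 7)) = 15.6205
d((-8, 17), (25, 5)) = 35.1141
d((-8, 17), (4, 25)) = 14.4222
d((-8, 17), (11, -20)) = 41.5933
d((-20, 7), (25, 5)) = 45.0444
d((-20, 7), (4, 25)) = 30.0
d((-20, 7), (11, -20)) = 41.1096
d((25, 5), (4, 25)) = 29.0
d((25, 5), (11, -20)) = 28.6531
d((4, 25), (11, -20)) = 45.5412

Closest pair: (14, 5) and (25, 5) with distance 11.0

The closest pair is (14, 5) and (25, 5) with Euclidean distance 11.0. For 7 points, brute-force pairwise comparison is shown above. For large n, the divide-and-conquer algorithm (sort by x, recurse on halves, check the dividing strip) achieves O(n log n).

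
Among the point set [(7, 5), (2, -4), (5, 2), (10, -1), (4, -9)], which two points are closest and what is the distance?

Computing all pairwise distances among 5 points:

d((7, 5), (2, -4)) = 10.2956
d((7, 5), (5, 2)) = 3.6056 <-- minimum
d((7, 5), (10, -1)) = 6.7082
d((7, 5), (4, -9)) = 14.3178
d((2, -4), (5, 2)) = 6.7082
d((2, -4), (10, -1)) = 8.544
d((2, -4), (4, -9)) = 5.3852
d((5, 2), (10, -1)) = 5.831
d((5, 2), (4, -9)) = 11.0454
d((10, -1), (4, -9)) = 10.0

Closest pair: (7, 5) and (5, 2) with distance 3.6056

The closest pair is (7, 5) and (5, 2) with Euclidean distance 3.6056. For 5 points, brute-force pairwise comparison is shown above. For large n, the divide-and-conquer algorithm (sort by x, recurse on halves, check the dividing strip) achieves O(n log n).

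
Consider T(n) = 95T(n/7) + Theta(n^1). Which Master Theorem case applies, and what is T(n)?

Master Theorem for T(n) = 95T(n/7) + O(n^1):

a = 95, b = 7, c = 1
log_b(a) = log_7(95) = 2.3402

Case 1: c = 1 < log_7(95) = 2.3402
T(n) = O(n^(log_7 95))

For T(n) = 95T(n/7) + O(n^1): log_7(95) = 2.3402. This is Case 1 of the Master Theorem (c < log_b(a), work dominated by leaves), giving O(n^(log_7 95)).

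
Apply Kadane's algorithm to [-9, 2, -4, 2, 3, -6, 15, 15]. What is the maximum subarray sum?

Using Kadane's algorithm on [-9, 2, -4, 2, 3, -6, 15, 15]:

Scanning through the array:
Position 1 (value 2): max_ending_here = 2, max_so_far = 2
Position 2 (value -4): max_ending_here = -2, max_so_far = 2
Position 3 (value 2): max_ending_here = 2, max_so_far = 2
Position 4 (value 3): max_ending_here = 5, max_so_far = 5
Position 5 (value -6): max_ending_here = -1, max_so_far = 5
Position 6 (value 15): max_ending_here = 15, max_so_far = 15
Position 7 (value 15): max_ending_here = 30, max_so_far = 30

Maximum subarray: [15, 15]
Maximum sum: 30

The maximum subarray is [15, 15] with sum 30. This subarray runs from index 6 to index 7.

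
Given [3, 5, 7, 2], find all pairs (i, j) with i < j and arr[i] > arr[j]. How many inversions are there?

Finding inversions in [3, 5, 7, 2]:

(0, 3): arr[0]=3 > arr[3]=2
(1, 3): arr[1]=5 > arr[3]=2
(2, 3): arr[2]=7 > arr[3]=2

Total inversions: 3

The array has 3 inversion(s): (0,3), (1,3), (2,3). Each pair (i,j) satisfies i < j and arr[i] > arr[j].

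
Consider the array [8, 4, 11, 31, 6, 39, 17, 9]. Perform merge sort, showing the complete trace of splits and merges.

Merge sort trace:

Split: [8, 4, 11, 31, 6, 39, 17, 9] -> [8, 4, 11, 31] and [6, 39, 17, 9]
  Split: [8, 4, 11, 31] -> [8, 4] and [11, 31]
    Split: [8, 4] -> [8] and [4]
    Merge: [8] + [4] -> [4, 8]
    Split: [11, 31] -> [11] and [31]
    Merge: [11] + [31] -> [11, 31]
  Merge: [4, 8] + [11, 31] -> [4, 8, 11, 31]
  Split: [6, 39, 17, 9] -> [6, 39] and [17, 9]
    Split: [6, 39] -> [6] and [39]
    Merge: [6] + [39] -> [6, 39]
    Split: [17, 9] -> [17] and [9]
    Merge: [17] + [9] -> [9, 17]
  Merge: [6, 39] + [9, 17] -> [6, 9, 17, 39]
Merge: [4, 8, 11, 31] + [6, 9, 17, 39] -> [4, 6, 8, 9, 11, 17, 31, 39]

Final sorted array: [4, 6, 8, 9, 11, 17, 31, 39]

The merge sort proceeds by recursively splitting the array and merging sorted halves.
After all merges, the sorted array is [4, 6, 8, 9, 11, 17, 31, 39].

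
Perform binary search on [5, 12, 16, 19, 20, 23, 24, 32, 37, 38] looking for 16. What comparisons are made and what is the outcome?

Binary search for 16 in [5, 12, 16, 19, 20, 23, 24, 32, 37, 38]:

lo=0, hi=9, mid=4, arr[mid]=20 -> 20 > 16, search left half
lo=0, hi=3, mid=1, arr[mid]=12 -> 12 < 16, search right half
lo=2, hi=3, mid=2, arr[mid]=16 -> Found target at index 2!

Binary search finds 16 at index 2 after 3 comparisons. The search repeatedly halves the search space by comparing with the middle element.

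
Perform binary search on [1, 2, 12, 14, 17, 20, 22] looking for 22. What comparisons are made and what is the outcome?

Binary search for 22 in [1, 2, 12, 14, 17, 20, 22]:

lo=0, hi=6, mid=3, arr[mid]=14 -> 14 < 22, search right half
lo=4, hi=6, mid=5, arr[mid]=20 -> 20 < 22, search right half
lo=6, hi=6, mid=6, arr[mid]=22 -> Found target at index 6!

Binary search finds 22 at index 6 after 3 comparisons. The search repeatedly halves the search space by comparing with the middle element.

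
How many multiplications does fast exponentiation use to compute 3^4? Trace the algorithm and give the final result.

Computing 3^4 by squaring (build up from 3^1; each line after the first costs one multiplication):

3^1 = 3
3^2 = (3^1)^2 = 3^2 = 9
3^4 = (3^2)^2 = 9^2 = 81

Result: 81
Multiplications needed: 2 (2 lines after 3^1)

3^4 = 81. Using exponentiation by squaring, this requires 2 multiplications. The key idea: if the exponent is even, square the half-power; if odd, multiply by the base once.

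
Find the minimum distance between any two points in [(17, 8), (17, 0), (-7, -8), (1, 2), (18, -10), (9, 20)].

Computing all pairwise distances among 6 points:

d((17, 8), (17, 0)) = 8.0 <-- minimum
d((17, 8), (-7, -8)) = 28.8444
d((17, 8), (1, 2)) = 17.088
d((17, 8), (18, -10)) = 18.0278
d((17, 8), (9, 20)) = 14.4222
d((17, 0), (-7, -8)) = 25.2982
d((17, 0), (1, 2)) = 16.1245
d((17, 0), (18, -10)) = 10.0499
d((17, 0), (9, 20)) = 21.5407
d((-7, -8), (1, 2)) = 12.8062
d((-7, -8), (18, -10)) = 25.0799
d((-7, -8), (9, 20)) = 32.249
d((1, 2), (18, -10)) = 20.8087
d((1, 2), (9, 20)) = 19.6977
d((18, -10), (9, 20)) = 31.3209

Closest pair: (17, 8) and (17, 0) with distance 8.0

The closest pair is (17, 8) and (17, 0) with Euclidean distance 8.0. For 6 points, brute-force pairwise comparison is shown above. For large n, the divide-and-conquer algorithm (sort by x, recurse on halves, check the dividing strip) achieves O(n log n).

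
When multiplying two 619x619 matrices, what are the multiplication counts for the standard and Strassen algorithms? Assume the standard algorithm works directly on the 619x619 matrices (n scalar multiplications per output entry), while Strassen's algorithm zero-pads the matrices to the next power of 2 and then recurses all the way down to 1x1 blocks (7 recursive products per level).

Matrix multiplication for 619x619 matrices:

Strassen's algorithm requires power-of-2 dimensions. Pad 619x619 to 1024x1024 (next power of 2).

Standard algorithm: 619^3 = 237176659 multiplications
Strassen's algorithm: 7^(log2(1024)) = 7^10 = 282475249 multiplications
Difference: 237176659 - 282475249 = -45298590 (Strassen uses MORE here due to padding overhead — for small or just-over-power-of-2 n, padding can outweigh the per-level savings)

Standard: 237176659 multiplications (619^3). Strassen: 282475249 multiplications (7^10, after padding to 1024x1024). Strassen reduces 8 recursive multiplications to 7 at each level.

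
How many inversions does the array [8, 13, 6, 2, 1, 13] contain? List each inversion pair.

Finding inversions in [8, 13, 6, 2, 1, 13]:

(0, 2): arr[0]=8 > arr[2]=6
(0, 3): arr[0]=8 > arr[3]=2
(0, 4): arr[0]=8 > arr[4]=1
(1, 2): arr[1]=13 > arr[2]=6
(1, 3): arr[1]=13 > arr[3]=2
(1, 4): arr[1]=13 > arr[4]=1
(2, 3): arr[2]=6 > arr[3]=2
(2, 4): arr[2]=6 > arr[4]=1
(3, 4): arr[3]=2 > arr[4]=1

Total inversions: 9

The array has 9 inversion(s): (0,2), (0,3), (0,4), (1,2), (1,3), (1,4), (2,3), (2,4), (3,4). Each pair (i,j) satisfies i < j and arr[i] > arr[j].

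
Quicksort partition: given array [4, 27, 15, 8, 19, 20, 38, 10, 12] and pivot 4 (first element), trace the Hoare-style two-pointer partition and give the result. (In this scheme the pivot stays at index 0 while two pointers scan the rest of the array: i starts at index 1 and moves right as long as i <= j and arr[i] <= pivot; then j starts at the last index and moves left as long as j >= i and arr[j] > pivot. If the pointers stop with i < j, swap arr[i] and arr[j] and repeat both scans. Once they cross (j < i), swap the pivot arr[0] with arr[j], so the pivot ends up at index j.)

Hoare-style two-pointer partition with pivot = 4:

Initial array: [4, 27, 15, 8, 19, 20, 38, 10, 12]

Pointers start at i = 1, j = 8.
i ends at 1, j ends at 0: the pointers have crossed (j < i), so scanning stops.

j = 0, so swapping arr[0] with arr[j] leaves the pivot at position 0: [4, 27, 15, 8, 19, 20, 38, 10, 12]
Pivot position: 0

After partitioning with pivot 4, the array becomes [4, 27, 15, 8, 19, 20, 38, 10, 12]. The pivot is placed at index 0. All elements to the left of the pivot are <= 4, and all elements to the right are > 4.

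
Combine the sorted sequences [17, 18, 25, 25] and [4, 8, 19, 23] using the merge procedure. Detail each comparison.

Merging process:

Compare 17 vs 4: take 4 from right. Merged: [4]
Compare 17 vs 8: take 8 from right. Merged: [4, 8]
Compare 17 vs 19: take 17 from left. Merged: [4, 8, 17]
Compare 18 vs 19: take 18 from left. Merged: [4, 8, 17, 18]
Compare 25 vs 19: take 19 from right. Merged: [4, 8, 17, 18, 19]
Compare 25 vs 23: take 23 from right. Merged: [4, 8, 17, 18, 19, 23]
Append remaining from left: [25, 25]. Merged: [4, 8, 17, 18, 19, 23, 25, 25]

Final merged array: [4, 8, 17, 18, 19, 23, 25, 25]
Total comparisons: 6

The merged array is [4, 8, 17, 18, 19, 23, 25, 25], requiring 6 comparisons. The merge step runs in O(n) time where n is the total number of elements.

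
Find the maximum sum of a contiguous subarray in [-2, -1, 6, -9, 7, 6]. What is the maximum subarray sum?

Using Kadane's algorithm on [-2, -1, 6, -9, 7, 6]:

Scanning through the array:
Position 1 (value -1): max_ending_here = -1, max_so_far = -1
Position 2 (value 6): max_ending_here = 6, max_so_far = 6
Position 3 (value -9): max_ending_here = -3, max_so_far = 6
Position 4 (value 7): max_ending_here = 7, max_so_far = 7
Position 5 (value 6): max_ending_here = 13, max_so_far = 13

Maximum subarray: [7, 6]
Maximum sum: 13

The maximum subarray is [7, 6] with sum 13. This subarray runs from index 4 to index 5.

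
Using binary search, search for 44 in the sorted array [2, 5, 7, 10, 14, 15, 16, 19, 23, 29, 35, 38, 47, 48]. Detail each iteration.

Binary search for 44 in [2, 5, 7, 10, 14, 15, 16, 19, 23, 29, 35, 38, 47, 48]:

lo=0, hi=13, mid=6, arr[mid]=16 -> 16 < 44, search right half
lo=7, hi=13, mid=10, arr[mid]=35 -> 35 < 44, search right half
lo=11, hi=13, mid=12, arr[mid]=47 -> 47 > 44, search left half
lo=11, hi=11, mid=11, arr[mid]=38 -> 38 < 44, search right half
lo=12 > hi=11, target 44 not found

Binary search determines that 44 is not in the array after 4 comparisons. The search space was exhausted without finding the target.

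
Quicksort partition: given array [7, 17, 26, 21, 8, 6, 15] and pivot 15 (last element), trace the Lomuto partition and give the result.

Lomuto partition with pivot = 15:

Initial array: [7, 17, 26, 21, 8, 6, 15]

arr[0]=7 <= 15: swap with position 0, array becomes [7, 17, 26, 21, 8, 6, 15]
arr[1]=17 > 15: no swap
arr[2]=26 > 15: no swap
arr[3]=21 > 15: no swap
arr[4]=8 <= 15: swap with position 1, array becomes [7, 8, 26, 21, 17, 6, 15]
arr[5]=6 <= 15: swap with position 2, array becomes [7, 8, 6, 21, 17, 26, 15]

Place pivot at position 3: [7, 8, 6, 15, 17, 26, 21]
Pivot position: 3

After partitioning with pivot 15, the array becomes [7, 8, 6, 15, 17, 26, 21]. The pivot is placed at index 3. All elements to the left of the pivot are <= 15, and all elements to the right are > 15.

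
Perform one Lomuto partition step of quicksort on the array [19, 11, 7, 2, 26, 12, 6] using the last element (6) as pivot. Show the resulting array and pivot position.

Lomuto partition with pivot = 6:

Initial array: [19, 11, 7, 2, 26, 12, 6]

arr[0]=19 > 6: no swap
arr[1]=11 > 6: no swap
arr[2]=7 > 6: no swap
arr[3]=2 <= 6: swap with position 0, array becomes [2, 11, 7, 19, 26, 12, 6]
arr[4]=26 > 6: no swap
arr[5]=12 > 6: no swap

Place pivot at position 1: [2, 6, 7, 19, 26, 12, 11]
Pivot position: 1

After partitioning with pivot 6, the array becomes [2, 6, 7, 19, 26, 12, 11]. The pivot is placed at index 1. All elements to the left of the pivot are <= 6, and all elements to the right are > 6.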